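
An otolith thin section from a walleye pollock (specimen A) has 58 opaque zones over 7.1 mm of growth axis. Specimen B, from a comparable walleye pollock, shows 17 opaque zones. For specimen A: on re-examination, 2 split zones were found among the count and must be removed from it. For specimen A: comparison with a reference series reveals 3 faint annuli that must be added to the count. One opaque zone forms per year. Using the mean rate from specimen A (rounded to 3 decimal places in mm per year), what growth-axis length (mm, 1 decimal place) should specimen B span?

Specimen A: true opaque zone count = 58 − 2 + 3 = 59.
A: Extension rate ≈ 7.1 / 59 = 0.120 mm/yr.
For B, 0.120 mm/year × 17 years = 2.0 mm.

2.0 mm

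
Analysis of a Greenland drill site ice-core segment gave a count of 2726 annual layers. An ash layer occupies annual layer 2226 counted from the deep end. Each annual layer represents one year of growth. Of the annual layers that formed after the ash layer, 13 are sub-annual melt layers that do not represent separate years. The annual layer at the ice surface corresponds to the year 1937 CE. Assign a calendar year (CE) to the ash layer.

1450 CE

The ash layer sits at annual layer 2226 from the deep end, so 2726 − 2226 = 500 annual layers formed after it.
Removing the 13 false annual layers leaves 500 − 13 = 487 true annual layers beyond the ash layer.
1937 − 487 = 1450 CE.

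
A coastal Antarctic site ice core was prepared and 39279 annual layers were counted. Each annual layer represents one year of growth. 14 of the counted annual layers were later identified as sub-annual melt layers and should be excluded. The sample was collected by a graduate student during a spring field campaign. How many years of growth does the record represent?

39265 years

Adjusted count: 39279 − 14 = 39265 annual layers.
One annual layer per year makes the duration 39265 years.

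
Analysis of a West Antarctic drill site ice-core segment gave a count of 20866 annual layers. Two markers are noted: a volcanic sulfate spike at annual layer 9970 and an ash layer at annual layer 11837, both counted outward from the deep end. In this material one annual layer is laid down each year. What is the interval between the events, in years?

Separation: 11837 − 9970 = 1867 annual layers.
At one annual layer per year, 1867 years elapsed between them.

1867 years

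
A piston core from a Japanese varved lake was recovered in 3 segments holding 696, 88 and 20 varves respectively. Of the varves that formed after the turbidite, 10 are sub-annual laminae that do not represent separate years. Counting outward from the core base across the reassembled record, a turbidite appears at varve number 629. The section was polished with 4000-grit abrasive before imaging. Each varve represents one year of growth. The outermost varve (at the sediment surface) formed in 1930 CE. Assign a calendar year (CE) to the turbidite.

Total varves = 696 + 88 + 20 = 804.
804 − 629 = 175 varves lie beyond the turbidite toward the sediment surface.
175 − 10 false = 165 true varves after the turbidite.
Counting back 165 years from 1930 CE places the turbidite in 1930 − 165 = 1765 CE.

1765 CE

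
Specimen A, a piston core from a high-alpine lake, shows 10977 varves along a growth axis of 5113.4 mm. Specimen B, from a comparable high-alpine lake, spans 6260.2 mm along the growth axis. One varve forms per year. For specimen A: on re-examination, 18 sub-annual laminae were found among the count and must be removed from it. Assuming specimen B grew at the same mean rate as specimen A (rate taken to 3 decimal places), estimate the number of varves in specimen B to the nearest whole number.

13405 varves

Specimen A: true varve count = 10977 − 18 = 10959.
A: Extension rate ≈ 5113.4 / 10959 = 0.467 mm per year.
For B, 6260.2 / 0.467 = 13405.14 years ≈ 13405 varves.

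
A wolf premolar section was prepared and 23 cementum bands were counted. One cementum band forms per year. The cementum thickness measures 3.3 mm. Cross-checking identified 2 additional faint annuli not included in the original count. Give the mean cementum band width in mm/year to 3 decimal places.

0.132 mm/year

Adjusted count: 23 + 2 = 25 cementum bands.
Mean rate = 3.3 mm / 25 years ≈ 0.132 mm/year.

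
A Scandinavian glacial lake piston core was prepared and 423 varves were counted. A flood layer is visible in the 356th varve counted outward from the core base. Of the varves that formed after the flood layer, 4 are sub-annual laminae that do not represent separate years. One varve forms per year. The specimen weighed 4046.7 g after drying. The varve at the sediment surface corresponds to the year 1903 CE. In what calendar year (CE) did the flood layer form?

423 − 356 = 67 varves lie beyond the flood layer toward the sediment surface.
Excluding 4 false varves: 67 − 4 = 63.
1903 − 63 = 1840 CE.

1840 CE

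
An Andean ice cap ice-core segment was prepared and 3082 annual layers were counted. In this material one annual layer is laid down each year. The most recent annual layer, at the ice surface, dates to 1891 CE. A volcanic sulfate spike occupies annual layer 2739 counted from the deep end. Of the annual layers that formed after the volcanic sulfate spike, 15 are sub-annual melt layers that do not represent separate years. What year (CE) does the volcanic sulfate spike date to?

3082 − 2739 = 343 annual layers lie beyond the volcanic sulfate spike toward the ice surface.
Excluding 15 false annual layers: 343 − 15 = 328.
Counting back 328 years from 1891 CE places the volcanic sulfate spike in 1891 − 328 = 1563 CE.

1563 CE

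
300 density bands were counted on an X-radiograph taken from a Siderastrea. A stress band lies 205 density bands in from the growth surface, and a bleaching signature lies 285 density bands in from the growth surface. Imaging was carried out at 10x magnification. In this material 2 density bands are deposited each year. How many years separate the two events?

285 − 205 = 80 density bands lie between the two events.
80 density bands at 2 per year is 80 / 2 = 40 years.

40 yr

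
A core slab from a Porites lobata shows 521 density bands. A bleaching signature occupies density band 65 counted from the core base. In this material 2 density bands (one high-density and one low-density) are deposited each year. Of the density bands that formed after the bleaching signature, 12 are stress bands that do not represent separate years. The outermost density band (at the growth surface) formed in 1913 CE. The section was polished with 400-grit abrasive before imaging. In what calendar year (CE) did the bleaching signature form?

521 − 65 = 456 density bands lie beyond the bleaching signature toward the growth surface.
456 − 12 false = 444 true density bands after the bleaching signature.
With 2 density bands per year, 444 / 2 = 222 years.
1913 − 222 = 1691 CE.

1691 CE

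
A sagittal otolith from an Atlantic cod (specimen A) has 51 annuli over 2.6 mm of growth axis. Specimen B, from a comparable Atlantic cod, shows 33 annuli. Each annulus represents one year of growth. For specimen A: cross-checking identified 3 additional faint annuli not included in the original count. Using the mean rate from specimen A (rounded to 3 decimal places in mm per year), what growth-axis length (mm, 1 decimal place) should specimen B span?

1.6 mm

Specimen A: true annulus count = 51 + 3 = 54.
A: 2.6 mm over 54 years gives 2.6 / 54 ≈ 0.048 mm/year.
Length of B = 0.048 × 33 = 1.6 mm.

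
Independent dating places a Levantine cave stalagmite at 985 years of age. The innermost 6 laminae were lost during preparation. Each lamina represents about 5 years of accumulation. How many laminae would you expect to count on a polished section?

One lamina every 5 years means 985 / 5 = 197 laminae.
197 − 6 missed = 191 laminae expected in the prepared section.

191 laminae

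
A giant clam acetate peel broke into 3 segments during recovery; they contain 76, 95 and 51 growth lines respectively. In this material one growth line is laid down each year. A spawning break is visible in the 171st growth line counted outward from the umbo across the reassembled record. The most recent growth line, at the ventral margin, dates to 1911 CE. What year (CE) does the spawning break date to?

Total growth lines = 76 + 95 + 51 = 222.
222 − 171 = 51 growth lines lie beyond the spawning break toward the ventral margin.
The growth line at the ventral margin is 1911 CE, so the spawning break dates to 1911 − 51 = 1860 CE.

1860 CE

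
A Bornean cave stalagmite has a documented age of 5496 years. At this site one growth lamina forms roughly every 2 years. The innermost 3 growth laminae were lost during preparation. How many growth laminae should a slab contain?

At 2 years per growth lamina, 5496 / 2 = 2748 growth laminae are expected.
2748 − 3 missed = 2745 growth laminae expected in the prepared section.

2745 growth laminae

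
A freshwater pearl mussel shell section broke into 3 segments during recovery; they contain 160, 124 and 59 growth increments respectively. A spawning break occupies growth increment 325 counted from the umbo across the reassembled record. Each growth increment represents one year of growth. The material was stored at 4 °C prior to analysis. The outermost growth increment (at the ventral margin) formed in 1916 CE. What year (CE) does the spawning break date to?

Total growth increments = 160 + 124 + 59 = 343.
343 − 325 = 18 growth increments lie beyond the spawning break toward the ventral margin.
Counting back 18 years from 1916 CE places the spawning break in 1916 − 18 = 1898 CE.

1898 CE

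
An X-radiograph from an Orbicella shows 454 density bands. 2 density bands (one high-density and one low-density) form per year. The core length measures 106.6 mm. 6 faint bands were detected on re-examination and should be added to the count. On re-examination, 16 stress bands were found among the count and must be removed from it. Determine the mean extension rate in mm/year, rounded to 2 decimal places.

0.48 mm/year

Correcting the raw count gives 454 − 16 + 6 = 444 true density bands.
Dividing by 2 density bands per year: 444 / 2 = 222 years.
Mean rate = 106.6 mm / 222 years ≈ 0.48 mm/year.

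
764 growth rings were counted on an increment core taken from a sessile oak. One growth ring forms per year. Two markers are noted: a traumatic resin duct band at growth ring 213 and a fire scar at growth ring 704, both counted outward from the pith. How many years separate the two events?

491 yr

Separation: 704 − 213 = 491 growth rings.
One growth ring per year makes the interval 491 years.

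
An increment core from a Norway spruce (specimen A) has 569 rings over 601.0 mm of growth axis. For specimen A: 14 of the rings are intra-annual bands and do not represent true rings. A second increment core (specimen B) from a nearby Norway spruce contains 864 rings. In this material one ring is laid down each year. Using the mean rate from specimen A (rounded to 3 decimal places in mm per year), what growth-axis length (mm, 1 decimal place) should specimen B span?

Specimen A: after corrections the count is 569 − 14 = 555 rings.
A: 601.0 mm over 555 years gives 601.0 / 555 ≈ 1.083 mm/year.
B's length ≈ 1.083 × 864 = 935.7 mm.

935.7 mm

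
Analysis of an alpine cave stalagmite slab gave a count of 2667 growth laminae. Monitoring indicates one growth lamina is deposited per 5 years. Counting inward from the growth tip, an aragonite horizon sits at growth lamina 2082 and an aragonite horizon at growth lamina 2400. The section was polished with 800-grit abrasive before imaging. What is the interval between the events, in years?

The two markers are separated by 2400 − 2082 = 318 growth laminae.
318 growth laminae at 5 years each span 318 × 5 = 1590 years.

1590 years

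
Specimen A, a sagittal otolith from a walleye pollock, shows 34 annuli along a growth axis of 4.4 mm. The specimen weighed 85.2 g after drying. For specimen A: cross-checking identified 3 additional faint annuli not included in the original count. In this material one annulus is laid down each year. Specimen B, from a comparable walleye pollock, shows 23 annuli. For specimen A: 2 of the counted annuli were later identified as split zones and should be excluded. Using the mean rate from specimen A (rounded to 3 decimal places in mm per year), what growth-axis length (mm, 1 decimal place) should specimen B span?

Specimen A: true annulus count = 34 − 2 + 3 = 35.
A: Extension rate ≈ 4.4 / 35 = 0.126 mm/year.
For B, 0.126 mm/year × 23 years = 2.9 mm.

2.9 mm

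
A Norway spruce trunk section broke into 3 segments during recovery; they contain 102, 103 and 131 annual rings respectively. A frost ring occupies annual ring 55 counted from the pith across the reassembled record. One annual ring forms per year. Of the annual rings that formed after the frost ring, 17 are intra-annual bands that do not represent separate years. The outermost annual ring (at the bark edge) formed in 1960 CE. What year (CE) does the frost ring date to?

1696 CE

Total annual rings = 102 + 103 + 131 = 336.
336 − 55 = 281 annual rings lie beyond the frost ring toward the bark edge.
281 − 17 false = 264 true annual rings after the frost ring.
The annual ring at the bark edge is 1960 CE, so the frost ring dates to 1960 − 264 = 1696 CE.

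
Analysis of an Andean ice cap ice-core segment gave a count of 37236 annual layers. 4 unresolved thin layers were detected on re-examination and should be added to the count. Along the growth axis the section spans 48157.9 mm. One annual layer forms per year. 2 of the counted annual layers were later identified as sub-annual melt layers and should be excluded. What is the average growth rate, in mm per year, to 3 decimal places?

Adjusted count: 37236 − 2 + 4 = 37238 annual layers.
48157.9 mm over 37238 years gives 48157.9 / 37238 ≈ 1.293 mm per year.

1.293 mm per year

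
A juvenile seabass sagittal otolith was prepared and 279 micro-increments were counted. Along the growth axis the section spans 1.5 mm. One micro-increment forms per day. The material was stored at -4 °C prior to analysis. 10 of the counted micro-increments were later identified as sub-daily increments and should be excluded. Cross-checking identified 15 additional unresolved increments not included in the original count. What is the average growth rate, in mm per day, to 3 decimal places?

0.005 mm per day

True micro-increment count = 279 − 10 + 15 = 284.
Mean rate = 1.5 mm / 284 days ≈ 0.005 mm per day.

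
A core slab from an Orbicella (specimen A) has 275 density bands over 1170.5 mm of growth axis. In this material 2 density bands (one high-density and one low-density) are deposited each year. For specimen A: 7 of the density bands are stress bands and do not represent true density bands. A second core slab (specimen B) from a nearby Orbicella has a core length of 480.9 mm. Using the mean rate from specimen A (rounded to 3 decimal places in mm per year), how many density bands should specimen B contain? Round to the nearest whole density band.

110 density bands

Specimen A: adjusted count: 275 − 7 = 268 density bands.
Specimen A: 268 density bands at 2 per year is 268 / 2 = 134 years.
A: 1170.5 mm over 134 years gives 1170.5 / 134 ≈ 8.735 mm/yr.
B spans 480.9 / 8.735 = 55.05 years; at 2 density bands per year that is 55.05 × 2 ≈ 110 density bands.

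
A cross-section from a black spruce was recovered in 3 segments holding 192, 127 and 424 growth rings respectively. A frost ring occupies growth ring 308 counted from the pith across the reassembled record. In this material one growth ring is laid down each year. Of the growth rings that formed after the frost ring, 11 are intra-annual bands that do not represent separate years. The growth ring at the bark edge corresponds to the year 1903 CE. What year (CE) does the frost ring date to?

Total growth rings = 192 + 127 + 424 = 743.
The frost ring sits at growth ring 308 from the pith, so 743 − 308 = 435 growth rings formed after it.
435 − 11 false = 424 true growth rings after the frost ring.
Counting back 424 years from 1903 CE places the frost ring in 1903 − 424 = 1479 CE.

1479 CE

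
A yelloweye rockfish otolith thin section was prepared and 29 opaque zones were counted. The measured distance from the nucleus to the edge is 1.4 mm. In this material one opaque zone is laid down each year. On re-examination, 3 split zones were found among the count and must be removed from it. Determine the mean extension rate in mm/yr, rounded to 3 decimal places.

True opaque zone count = 29 − 3 = 26.
Extension rate ≈ 1.4 / 26 = 0.054 mm/yr.

0.054 mm/yr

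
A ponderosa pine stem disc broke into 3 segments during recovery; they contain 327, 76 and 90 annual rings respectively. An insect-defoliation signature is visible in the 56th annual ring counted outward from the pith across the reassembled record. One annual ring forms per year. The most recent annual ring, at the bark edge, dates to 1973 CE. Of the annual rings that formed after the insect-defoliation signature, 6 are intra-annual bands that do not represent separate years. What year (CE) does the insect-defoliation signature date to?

Total annual rings = 327 + 76 + 90 = 493.
493 − 56 = 437 annual rings lie beyond the insect-defoliation signature toward the bark edge.
Removing the 6 false annual rings leaves 437 − 6 = 431 true annual rings beyond the insect-defoliation signature.
1973 − 431 = 1542 CE.

1542 CE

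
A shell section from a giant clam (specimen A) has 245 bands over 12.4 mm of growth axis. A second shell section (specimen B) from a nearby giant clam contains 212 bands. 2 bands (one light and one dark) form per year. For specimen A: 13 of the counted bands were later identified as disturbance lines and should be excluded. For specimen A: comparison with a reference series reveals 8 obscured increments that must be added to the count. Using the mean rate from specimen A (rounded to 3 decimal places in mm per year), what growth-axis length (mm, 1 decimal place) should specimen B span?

Specimen A: adjusted count: 245 − 13 + 8 = 240 bands.
Specimen A: dividing by 2 bands per year: 240 / 2 = 120 years.
A: Mean rate = 12.4 mm / 120 years ≈ 0.103 mm/yr.
Specimen B: dividing by 2 bands per year: 212 / 2 = 106 years. Length of B = 0.103 × 106 = 10.9 mm.

10.9 mm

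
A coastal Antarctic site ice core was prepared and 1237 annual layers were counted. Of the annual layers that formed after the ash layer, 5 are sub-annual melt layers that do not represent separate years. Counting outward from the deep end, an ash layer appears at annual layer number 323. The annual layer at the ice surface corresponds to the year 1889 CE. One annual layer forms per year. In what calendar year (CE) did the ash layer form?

Between annual layer 323 and the ice surface there are 1237 − 323 = 914 annual layers.
914 − 5 false = 909 true annual layers after the ash layer.
Counting back 909 years from 1889 CE places the ash layer in 1889 − 909 = 980 CE.

980 CE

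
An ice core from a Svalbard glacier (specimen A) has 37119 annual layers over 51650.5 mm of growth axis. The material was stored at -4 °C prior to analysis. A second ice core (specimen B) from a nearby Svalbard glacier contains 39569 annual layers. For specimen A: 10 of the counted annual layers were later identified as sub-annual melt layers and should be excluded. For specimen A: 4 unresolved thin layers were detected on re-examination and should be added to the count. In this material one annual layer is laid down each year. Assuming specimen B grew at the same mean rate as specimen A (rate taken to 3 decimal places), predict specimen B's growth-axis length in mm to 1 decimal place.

55080.0 mm

Specimen A: true annual layer count = 37119 − 10 + 4 = 37113.
A: Extension rate ≈ 51650.5 / 37113 = 1.392 mm/year.
For B, 1.392 mm/year × 39569 years = 55080.0 mm.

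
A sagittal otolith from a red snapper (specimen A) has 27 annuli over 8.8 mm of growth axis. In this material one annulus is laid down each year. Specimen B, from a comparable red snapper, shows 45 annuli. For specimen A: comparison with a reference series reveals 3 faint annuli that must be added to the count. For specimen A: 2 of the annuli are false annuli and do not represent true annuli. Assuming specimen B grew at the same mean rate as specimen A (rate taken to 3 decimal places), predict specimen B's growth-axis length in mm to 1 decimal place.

Specimen A: correcting the raw count gives 27 − 2 + 3 = 28 true annuli.
A: Extension rate ≈ 8.8 / 28 = 0.314 mm/year.
B's length ≈ 0.314 × 45 = 14.1 mm.

14.1 mm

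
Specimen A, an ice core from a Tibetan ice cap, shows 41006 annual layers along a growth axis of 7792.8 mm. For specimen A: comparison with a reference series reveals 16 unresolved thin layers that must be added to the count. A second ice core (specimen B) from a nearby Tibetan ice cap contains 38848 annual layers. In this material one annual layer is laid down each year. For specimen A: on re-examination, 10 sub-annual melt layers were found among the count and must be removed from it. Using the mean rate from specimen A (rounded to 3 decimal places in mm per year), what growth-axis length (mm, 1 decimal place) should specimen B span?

Specimen A: adjusted count: 41006 − 10 + 16 = 41012 annual layers.
A: Mean rate = 7792.8 mm / 41012 years ≈ 0.190 mm/year.
For B, 0.190 mm/year × 38848 years = 7381.1 mm.

7381.1 mm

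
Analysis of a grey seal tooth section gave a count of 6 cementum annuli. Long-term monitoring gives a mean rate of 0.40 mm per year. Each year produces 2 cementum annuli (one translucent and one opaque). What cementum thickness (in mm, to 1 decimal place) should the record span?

1.2 mm

Dividing by 2 cementum annuli per year: 6 / 2 = 3 years.
Length ≈ 0.40 × 3 = 1.2 mm.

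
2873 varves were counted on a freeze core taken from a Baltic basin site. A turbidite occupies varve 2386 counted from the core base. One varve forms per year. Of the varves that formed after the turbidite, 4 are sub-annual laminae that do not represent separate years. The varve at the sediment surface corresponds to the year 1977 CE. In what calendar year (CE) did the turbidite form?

2873 − 2386 = 487 varves lie beyond the turbidite toward the sediment surface.
Excluding 4 false varves: 487 − 4 = 483.
Counting back 483 years from 1977 CE places the turbidite in 1977 − 483 = 1494 CE.

1494 CE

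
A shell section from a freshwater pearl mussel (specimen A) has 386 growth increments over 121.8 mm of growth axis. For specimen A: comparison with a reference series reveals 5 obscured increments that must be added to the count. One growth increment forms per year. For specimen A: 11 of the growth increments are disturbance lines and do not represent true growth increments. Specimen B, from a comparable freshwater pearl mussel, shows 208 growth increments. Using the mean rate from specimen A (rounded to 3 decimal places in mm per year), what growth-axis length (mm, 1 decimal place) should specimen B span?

Specimen A: after corrections the count is 386 − 11 + 5 = 380 growth increments.
A: 121.8 mm over 380 years gives 121.8 / 380 ≈ 0.321 mm/year.
For B, 0.321 mm/year × 208 years = 66.8 mm.

66.8 mm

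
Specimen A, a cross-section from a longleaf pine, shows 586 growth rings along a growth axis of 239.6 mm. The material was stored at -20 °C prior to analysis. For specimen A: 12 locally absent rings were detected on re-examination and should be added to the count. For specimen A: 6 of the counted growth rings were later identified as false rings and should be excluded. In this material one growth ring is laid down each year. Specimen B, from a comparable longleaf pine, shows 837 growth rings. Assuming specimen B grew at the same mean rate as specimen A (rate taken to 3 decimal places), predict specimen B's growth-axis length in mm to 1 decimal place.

Specimen A: adjusted count: 586 − 6 + 12 = 592 growth rings.
A: Mean rate = 239.6 mm / 592 years ≈ 0.405 mm/yr.
B's length ≈ 0.405 × 837 = 339.0 mm.

339.0 mm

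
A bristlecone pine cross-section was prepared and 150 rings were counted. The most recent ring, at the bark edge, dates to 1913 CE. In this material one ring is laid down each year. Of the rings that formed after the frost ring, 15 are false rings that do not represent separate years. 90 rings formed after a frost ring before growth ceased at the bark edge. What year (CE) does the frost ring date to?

90 rings post-date the frost ring.
90 − 15 false = 75 true rings after the frost ring.
1913 − 75 = 1838 CE.

1838 CE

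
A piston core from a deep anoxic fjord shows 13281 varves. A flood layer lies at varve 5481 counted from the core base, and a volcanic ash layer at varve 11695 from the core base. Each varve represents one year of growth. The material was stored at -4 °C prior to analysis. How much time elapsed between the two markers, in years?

6214 yr

Separation: 11695 − 5481 = 6214 varves.
That is 6214 years at one varve per year.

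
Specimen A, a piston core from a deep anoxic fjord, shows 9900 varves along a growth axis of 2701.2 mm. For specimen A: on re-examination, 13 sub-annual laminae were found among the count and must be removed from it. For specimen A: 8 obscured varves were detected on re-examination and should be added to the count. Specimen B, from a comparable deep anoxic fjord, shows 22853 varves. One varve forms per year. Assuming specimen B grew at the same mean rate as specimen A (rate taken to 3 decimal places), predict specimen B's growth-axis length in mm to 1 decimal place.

Specimen A: true varve count = 9900 − 13 + 8 = 9895.
A: Mean rate = 2701.2 mm / 9895 years ≈ 0.273 mm/year.
For B, 0.273 mm/year × 22853 years = 6238.9 mm.

6238.9 mm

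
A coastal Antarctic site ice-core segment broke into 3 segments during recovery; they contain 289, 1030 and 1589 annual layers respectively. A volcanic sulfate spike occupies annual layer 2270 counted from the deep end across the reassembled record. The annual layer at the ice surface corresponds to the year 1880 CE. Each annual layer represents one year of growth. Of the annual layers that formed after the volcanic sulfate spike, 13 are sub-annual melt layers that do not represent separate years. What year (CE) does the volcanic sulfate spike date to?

1255 CE

Total annual layers = 289 + 1030 + 1589 = 2908.
Between annual layer 2270 and the ice surface there are 2908 − 2270 = 638 annual layers.
Removing the 13 false annual layers leaves 638 − 13 = 625 true annual layers beyond the volcanic sulfate spike.
Counting back 625 years from 1880 CE places the volcanic sulfate spike in 1880 − 625 = 1255 CE.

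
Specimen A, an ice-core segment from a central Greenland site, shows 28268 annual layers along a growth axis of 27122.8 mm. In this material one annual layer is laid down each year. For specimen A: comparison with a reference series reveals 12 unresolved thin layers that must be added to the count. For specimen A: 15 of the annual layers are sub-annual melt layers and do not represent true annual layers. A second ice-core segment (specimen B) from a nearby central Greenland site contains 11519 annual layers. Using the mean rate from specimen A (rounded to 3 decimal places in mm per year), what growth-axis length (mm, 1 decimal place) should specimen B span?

Specimen A: after corrections the count is 28268 − 15 + 12 = 28265 annual layers.
A: Mean rate = 27122.8 mm / 28265 years ≈ 0.960 mm/yr.
For B, 0.960 mm/year × 11519 years = 11058.2 mm.

11058.2 mm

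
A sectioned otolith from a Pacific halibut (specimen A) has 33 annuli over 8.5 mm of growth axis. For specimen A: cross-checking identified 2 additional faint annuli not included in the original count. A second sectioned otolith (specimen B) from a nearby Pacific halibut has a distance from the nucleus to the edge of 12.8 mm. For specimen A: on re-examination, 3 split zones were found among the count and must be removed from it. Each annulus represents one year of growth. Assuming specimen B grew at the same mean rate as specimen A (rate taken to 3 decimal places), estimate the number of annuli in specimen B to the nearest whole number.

Specimen A: correcting the raw count gives 33 − 3 + 2 = 32 true annuli.
A: Extension rate ≈ 8.5 / 32 = 0.266 mm/year.
Specimen B: 12.8 mm / 0.266 mm per year = 48.12 years ≈ 48 annuli.

48 annuli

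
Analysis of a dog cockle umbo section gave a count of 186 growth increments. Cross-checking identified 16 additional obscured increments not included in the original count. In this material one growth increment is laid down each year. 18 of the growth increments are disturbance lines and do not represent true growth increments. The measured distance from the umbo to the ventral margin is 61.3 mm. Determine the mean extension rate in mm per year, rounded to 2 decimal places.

0.33 mm per year

Adjusted count: 186 − 18 + 16 = 184 growth increments.
61.3 mm over 184 years gives 61.3 / 184 ≈ 0.33 mm per year.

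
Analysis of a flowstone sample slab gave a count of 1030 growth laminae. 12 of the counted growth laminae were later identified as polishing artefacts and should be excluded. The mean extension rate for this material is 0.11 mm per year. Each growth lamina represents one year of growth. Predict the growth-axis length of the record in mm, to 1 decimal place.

112.0 mm

Correcting the raw count gives 1030 − 12 = 1018 true growth laminae.
1018 years at 0.11 mm/year gives 0.11 × 1018 = 112.0 mm.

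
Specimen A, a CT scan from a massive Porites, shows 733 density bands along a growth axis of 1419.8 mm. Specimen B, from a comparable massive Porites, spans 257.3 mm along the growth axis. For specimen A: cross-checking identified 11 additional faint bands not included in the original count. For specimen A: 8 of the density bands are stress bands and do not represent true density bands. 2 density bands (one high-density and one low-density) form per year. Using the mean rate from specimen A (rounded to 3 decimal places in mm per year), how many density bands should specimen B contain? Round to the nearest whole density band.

133 density bands

Specimen A: adjusted count: 733 − 8 + 11 = 736 density bands.
Specimen A: with 2 density bands per year, 736 / 2 = 368 years.
A: 1419.8 mm over 368 years gives 1419.8 / 368 ≈ 3.858 mm/year.
Specimen B: 257.3 mm / 3.858 mm per year = 66.69 years; at 2 density bands per year that is 66.69 × 2 ≈ 133 density bands.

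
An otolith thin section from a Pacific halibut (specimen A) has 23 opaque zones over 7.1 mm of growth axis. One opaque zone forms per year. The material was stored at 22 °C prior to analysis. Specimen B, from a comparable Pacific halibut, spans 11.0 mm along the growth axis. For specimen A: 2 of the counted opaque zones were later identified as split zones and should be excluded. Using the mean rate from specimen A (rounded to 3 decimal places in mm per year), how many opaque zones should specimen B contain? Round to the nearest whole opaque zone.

Specimen A: after corrections the count is 23 − 2 = 21 opaque zones.
A: Mean rate = 7.1 mm / 21 years ≈ 0.338 mm/yr.
B spans 11.0 / 0.338 = 32.54 years ≈ 33 opaque zones.

33 opaque zones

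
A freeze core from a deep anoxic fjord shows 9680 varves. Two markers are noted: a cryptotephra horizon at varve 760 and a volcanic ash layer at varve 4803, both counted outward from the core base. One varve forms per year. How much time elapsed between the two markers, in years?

4803 − 760 = 4043 varves lie between the two events.
That is 4043 years at one varve per year.

4043 years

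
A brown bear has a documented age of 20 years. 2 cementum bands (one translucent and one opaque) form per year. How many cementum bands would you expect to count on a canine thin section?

With 2 cementum bands per year, 20 years would produce 20 × 2 = 40 cementum bands.
So 40 cementum bands should be present.

40 cementum bands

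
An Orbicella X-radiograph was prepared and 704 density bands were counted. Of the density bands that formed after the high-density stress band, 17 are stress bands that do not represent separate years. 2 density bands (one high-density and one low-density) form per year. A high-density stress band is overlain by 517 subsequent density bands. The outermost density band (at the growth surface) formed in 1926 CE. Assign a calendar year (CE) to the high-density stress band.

There are 517 density bands younger than the high-density stress band.
Excluding 17 false density bands: 517 − 17 = 500.
500 density bands at 2 per year is 500 / 2 = 250 years.
The density band at the growth surface is 1926 CE, so the high-density stress band dates to 1926 − 250 = 1676 CE.

1676 CE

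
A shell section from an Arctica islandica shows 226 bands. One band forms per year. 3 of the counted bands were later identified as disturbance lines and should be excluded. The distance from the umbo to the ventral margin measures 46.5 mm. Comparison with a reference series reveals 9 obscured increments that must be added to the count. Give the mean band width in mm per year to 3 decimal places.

0.200 mm per year

True band count = 226 − 3 + 9 = 232.
Extension rate ≈ 46.5 / 232 = 0.200 mm per year.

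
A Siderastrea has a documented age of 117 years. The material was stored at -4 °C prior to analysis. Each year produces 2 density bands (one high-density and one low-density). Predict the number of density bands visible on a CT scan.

234 density bands

117 years at 2 density bands per year gives 117 × 2 = 234 density bands.
So 234 density bands should be present.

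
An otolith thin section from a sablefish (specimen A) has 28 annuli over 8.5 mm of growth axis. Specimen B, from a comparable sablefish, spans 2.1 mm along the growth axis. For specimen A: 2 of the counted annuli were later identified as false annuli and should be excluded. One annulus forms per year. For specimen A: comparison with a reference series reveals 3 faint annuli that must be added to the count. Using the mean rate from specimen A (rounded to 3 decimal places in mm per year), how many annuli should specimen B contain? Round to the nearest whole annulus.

7 annuli

Specimen A: after corrections the count is 28 − 2 + 3 = 29 annuli.
A: 8.5 mm over 29 years gives 8.5 / 29 ≈ 0.293 mm per year.
Specimen B: 2.1 mm / 0.293 mm per year = 7.17 years ≈ 7 annuli.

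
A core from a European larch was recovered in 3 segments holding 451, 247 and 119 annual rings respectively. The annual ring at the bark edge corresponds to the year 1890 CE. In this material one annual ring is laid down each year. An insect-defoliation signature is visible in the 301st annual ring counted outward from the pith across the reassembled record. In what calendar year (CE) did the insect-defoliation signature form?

Total annual rings = 451 + 247 + 119 = 817.
817 − 301 = 516 annual rings lie beyond the insect-defoliation signature toward the bark edge.
The annual ring at the bark edge is 1890 CE, so the insect-defoliation signature dates to 1890 − 516 = 1374 CE.

1374 CE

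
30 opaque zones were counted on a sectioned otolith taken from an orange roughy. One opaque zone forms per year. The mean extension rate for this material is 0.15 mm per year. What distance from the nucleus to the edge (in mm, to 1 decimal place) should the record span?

30 years of growth are recorded.
Predicted length = 0.15 mm/year × 30 years = 4.5 mm.

4.5 mm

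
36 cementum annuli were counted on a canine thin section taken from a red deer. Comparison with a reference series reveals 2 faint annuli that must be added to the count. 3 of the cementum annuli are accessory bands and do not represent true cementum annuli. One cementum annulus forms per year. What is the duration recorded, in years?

35 years

Adjusted count: 36 − 3 + 2 = 35 cementum annuli.
One cementum annulus per year makes the duration 35 years.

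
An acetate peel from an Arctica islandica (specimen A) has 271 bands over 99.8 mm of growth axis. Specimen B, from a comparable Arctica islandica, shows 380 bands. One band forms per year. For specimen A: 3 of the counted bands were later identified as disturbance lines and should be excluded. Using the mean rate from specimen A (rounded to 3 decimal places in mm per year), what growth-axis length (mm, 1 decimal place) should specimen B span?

Specimen A: after corrections the count is 271 − 3 = 268 bands.
A: Extension rate ≈ 99.8 / 268 = 0.372 mm/yr.
Length of B = 0.372 × 380 = 141.4 mm.

141.4 mm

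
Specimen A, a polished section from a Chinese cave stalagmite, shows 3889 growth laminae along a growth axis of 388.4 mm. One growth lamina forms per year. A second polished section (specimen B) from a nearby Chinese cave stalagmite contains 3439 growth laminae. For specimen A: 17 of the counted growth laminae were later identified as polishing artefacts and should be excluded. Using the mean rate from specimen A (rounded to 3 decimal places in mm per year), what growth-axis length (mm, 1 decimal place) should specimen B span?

343.9 mm

Specimen A: correcting the raw count gives 3889 − 17 = 3872 true growth laminae.
A: Extension rate ≈ 388.4 / 3872 = 0.100 mm/year.
B's length ≈ 0.100 × 3439 = 343.9 mm.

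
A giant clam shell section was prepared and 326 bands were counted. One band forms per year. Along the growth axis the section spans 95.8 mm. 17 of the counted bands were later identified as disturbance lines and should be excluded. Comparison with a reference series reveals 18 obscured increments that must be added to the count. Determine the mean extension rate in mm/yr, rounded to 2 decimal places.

0.29 mm/yr

After corrections the count is 326 − 17 + 18 = 327 bands.
95.8 mm over 327 years gives 95.8 / 327 ≈ 0.29 mm/yr.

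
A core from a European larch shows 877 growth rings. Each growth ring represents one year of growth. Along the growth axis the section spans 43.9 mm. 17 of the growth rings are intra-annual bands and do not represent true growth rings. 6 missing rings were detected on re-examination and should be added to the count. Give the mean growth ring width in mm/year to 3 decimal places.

0.051 mm/year

Correcting the raw count gives 877 − 17 + 6 = 866 true growth rings.
Extension rate ≈ 43.9 / 866 = 0.051 mm/year.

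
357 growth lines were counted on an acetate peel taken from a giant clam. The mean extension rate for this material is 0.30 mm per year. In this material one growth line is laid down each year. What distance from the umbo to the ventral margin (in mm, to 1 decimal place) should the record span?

107.1 mm

357 years of growth are recorded.
357 years at 0.30 mm/year gives 0.30 × 357 = 107.1 mm.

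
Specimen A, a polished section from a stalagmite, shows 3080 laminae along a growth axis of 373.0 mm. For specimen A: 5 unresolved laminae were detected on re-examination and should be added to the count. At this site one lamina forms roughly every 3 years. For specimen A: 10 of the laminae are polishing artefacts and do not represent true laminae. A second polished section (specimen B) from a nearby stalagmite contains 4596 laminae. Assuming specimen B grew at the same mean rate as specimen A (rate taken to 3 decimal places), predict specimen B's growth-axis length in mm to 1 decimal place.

Specimen A: after corrections the count is 3080 − 10 + 5 = 3075 laminae.
Specimen A: at 3 years per lamina, 3075 × 3 = 9225 years.
A: Mean rate = 373.0 mm / 9225 years ≈ 0.040 mm per year.
Specimen B: at 3 years per lamina, 4596 × 3 = 13788 years. For B, 0.040 mm/year × 13788 years = 551.5 mm.

551.5 mm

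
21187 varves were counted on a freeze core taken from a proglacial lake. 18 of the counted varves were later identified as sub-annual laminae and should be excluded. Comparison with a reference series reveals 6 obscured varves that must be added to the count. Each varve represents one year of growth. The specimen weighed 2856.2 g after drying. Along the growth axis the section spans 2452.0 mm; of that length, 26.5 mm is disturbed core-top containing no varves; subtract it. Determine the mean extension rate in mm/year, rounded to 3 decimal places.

Adjusted count: 21187 − 18 + 6 = 21175 varves.
The growth record spans 2452.0 − 26.5 = 2425.5 mm.
Extension rate ≈ 2425.5 / 21175 = 0.115 mm/year.

0.115 mm/year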